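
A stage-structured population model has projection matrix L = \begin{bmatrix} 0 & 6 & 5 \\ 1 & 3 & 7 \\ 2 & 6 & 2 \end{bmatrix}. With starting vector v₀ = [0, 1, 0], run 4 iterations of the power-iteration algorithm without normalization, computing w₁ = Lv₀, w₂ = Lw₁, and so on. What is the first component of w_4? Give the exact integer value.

w1 = Lv₀ = (0·0 + 6·1 + 5·0; 1·0 + 3·1 + 7·0; 2·0 + 6·1 + 2·0) = (6, 3, 6)
w2 = Lw1 = (0·6 + 6·3 + 5·6; 1·6 + 3·3 + 7·6; 2·6 + 6·3 + 2·6) = (48, 57, 42)
w3 = Lw2 = (552, 513, 522)
w4 = Lw3 = (5688, 5745, 5226)
The requested component of w4 is 5688.

5688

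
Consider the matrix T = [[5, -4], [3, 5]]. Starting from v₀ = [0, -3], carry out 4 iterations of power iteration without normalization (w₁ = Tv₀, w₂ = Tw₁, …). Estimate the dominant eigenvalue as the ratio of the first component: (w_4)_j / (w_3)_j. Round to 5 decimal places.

4.12698

w1 = Tv₀ = (12, -15)
w2 = Tw1 = (120, -39)
w3 = Tw2 = (756, 165)
w4 = Tw3 = (3120, 3093)
Ratio at component: 3120 / 756 = 4.12698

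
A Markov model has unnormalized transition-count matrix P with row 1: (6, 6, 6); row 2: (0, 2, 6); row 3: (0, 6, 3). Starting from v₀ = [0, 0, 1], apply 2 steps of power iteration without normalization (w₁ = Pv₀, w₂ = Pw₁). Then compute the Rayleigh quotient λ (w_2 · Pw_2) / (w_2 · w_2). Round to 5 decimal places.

w1 = Pv₀ = (6, 6, 3)
w2 = Pw1 = (90, 30, 45)
Pw2 = (990, 330, 315)
w2·Pw2 = 90·990 + 30·330 + 45·315 = 113175; w2·w2 = 90·90 + 30·30 + 45·45 = 11025
λ ≈ 113175/11025 = 10.26531

λ ≈ 10.26531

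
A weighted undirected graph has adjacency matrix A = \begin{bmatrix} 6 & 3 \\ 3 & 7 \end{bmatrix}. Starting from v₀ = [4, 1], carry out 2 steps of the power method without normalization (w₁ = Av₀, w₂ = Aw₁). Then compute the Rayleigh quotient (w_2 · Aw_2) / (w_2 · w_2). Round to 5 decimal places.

λ ≈ 9.48765

w1 = Av₀ = (6·4 + 3·1; 3·4 + 7·1) = (27, 19)
w2 = Aw1 = (6·27 + 3·19; 3·27 + 7·19) = (219, 214)
Aw2 = (1956, 2155)
w2·Aw2 = 219·1956 + 214·2155 = 889534; w2·w2 = 219·219 + 214·214 = 93757
λ ≈ 889534/93757 = 9.48765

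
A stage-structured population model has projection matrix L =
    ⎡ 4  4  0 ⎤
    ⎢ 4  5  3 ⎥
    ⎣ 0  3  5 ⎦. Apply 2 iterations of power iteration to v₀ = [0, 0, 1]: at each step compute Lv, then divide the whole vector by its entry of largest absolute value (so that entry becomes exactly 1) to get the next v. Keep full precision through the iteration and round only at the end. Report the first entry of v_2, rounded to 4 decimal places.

Lv0 = (0.00000, 3.00000, 5.00000); divide by 5.00000 → v1 = (0.00000, 0.60000, 1.00000)
Lv1 = (2.40000, 6.00000, 6.80000); divide by 6.80000 → v2 = (0.35294, 0.88235, 1.00000)
Requested entry of v2: 12/34 = 0.3529

0.3529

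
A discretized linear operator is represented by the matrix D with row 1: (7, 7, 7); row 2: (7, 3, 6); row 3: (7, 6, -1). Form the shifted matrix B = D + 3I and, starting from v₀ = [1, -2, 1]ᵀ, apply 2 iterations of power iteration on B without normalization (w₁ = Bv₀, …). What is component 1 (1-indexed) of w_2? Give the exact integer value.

16

B = D + 3I has rows (10, 7, 7); (7, 6, 6); (7, 6, 2)
w1 = Bv₀ = (10·1 + 7·(-2) + 7·1; 7·1 + 6·(-2) + 6·1; 7·1 + 6·(-2) + 2·1) = (3, 1, -3)
w2 = Bw1 = (10·3 + 7·1 + 7·(-3); 7·3 + 6·1 + 6·(-3); 7·3 + 6·1 + 2·(-3)) = (16, 9, 21)
Requested component of w2: 16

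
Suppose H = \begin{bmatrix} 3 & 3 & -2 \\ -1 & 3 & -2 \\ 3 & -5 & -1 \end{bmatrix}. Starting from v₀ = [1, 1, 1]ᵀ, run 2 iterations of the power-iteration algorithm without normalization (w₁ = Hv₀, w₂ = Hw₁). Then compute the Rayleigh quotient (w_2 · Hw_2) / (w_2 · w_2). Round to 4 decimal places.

1.6112

w1 = Hv₀ = (3·1 + 3·1 + (-2)·1; (-1)·1 + 3·1 + (-2)·1; 3·1 + (-5)·1 + (-1)·1) = (4, 0, -3)
w2 = Hw1 = (3·4 + 3·0 + (-2)·(-3); (-1)·4 + 3·0 + (-2)·(-3); 3·4 + (-5)·0 + (-1)·(-3)) = (18, 2, 15)
Hw2 = (30, -42, 29)
w2·Hw2 = 18·30 + 2·(-42) + 15·29 = 891; w2·w2 = 18·18 + 2·2 + 15·15 = 553
λ ≈ 891/553 = 1.6112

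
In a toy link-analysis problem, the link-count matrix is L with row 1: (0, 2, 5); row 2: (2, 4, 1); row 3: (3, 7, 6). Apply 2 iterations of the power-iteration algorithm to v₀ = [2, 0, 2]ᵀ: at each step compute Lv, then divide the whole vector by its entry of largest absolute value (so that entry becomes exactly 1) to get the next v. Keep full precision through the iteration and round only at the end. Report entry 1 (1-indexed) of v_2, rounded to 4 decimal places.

0.5667

Lv0 = (10.00000, 6.00000, 18.00000); divide by 18.00000 → v1 = (0.55556, 0.33333, 1.00000)
Lv1 = (5.66667, 3.44444, 10.00000); divide by 10.00000 → v2 = (0.56667, 0.34444, 1.00000)
Requested entry of v2: 102/180 = 0.5667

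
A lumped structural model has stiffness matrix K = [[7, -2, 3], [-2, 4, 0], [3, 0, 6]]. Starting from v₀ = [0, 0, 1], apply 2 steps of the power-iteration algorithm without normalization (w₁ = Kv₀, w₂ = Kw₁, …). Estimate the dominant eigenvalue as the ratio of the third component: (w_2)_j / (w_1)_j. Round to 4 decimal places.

w1 = Kv₀ = (7·0 + (-2)·0 + 3·1; (-2)·0 + 4·0 + 0·1; 3·0 + 0·0 + 6·1) = (3, 0, 6)
w2 = Kw1 = (7·3 + (-2)·0 + 3·6; (-2)·3 + 4·0 + 0·6; 3·3 + 0·0 + 6·6) = (39, -6, 45)
Ratio at component: 45 / 6 = 7.5000

7.5000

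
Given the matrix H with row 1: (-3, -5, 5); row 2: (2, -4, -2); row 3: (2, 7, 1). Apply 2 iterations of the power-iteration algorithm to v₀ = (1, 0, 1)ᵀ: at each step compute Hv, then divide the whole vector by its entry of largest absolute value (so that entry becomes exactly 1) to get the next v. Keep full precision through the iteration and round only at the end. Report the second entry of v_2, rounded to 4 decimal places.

-0.2222

Hv0 = (2.00000, 0.00000, 3.00000); divide by 3.00000 → v1 = (0.66667, 0.00000, 1.00000)
Hv1 = (3.00000, -0.66667, 2.33333); divide by 3.00000 → v2 = (1.00000, -0.22222, 0.77778)
Requested entry of v2: -2/9 = -0.2222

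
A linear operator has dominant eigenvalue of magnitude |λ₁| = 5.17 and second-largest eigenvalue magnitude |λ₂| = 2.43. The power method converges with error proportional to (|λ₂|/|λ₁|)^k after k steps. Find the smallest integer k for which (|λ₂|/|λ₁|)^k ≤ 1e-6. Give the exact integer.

19

|λ₂/λ₁| = 2.43/5.17 = 0.47002
Need k ≥ ln(1e-6) / ln(0.47002) = -13.8155 / -0.7550 ≈ 18.299
Smallest integer k satisfying the bound: 19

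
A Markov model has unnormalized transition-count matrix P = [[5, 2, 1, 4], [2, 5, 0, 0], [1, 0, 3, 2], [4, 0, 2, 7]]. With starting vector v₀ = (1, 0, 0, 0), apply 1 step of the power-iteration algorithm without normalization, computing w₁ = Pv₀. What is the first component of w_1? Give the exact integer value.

5

w1 = Pv₀ = (5·1 + 2·0 + 1·0 + 4·0; 2·1 + 5·0 + 0·0 + 0·0; 1·1 + 0·0 + 3·0 + 2·0; 4·1 + 0·0 + 2·0 + 7·0) = (5, 2, 1, 4)
The requested component of w1 is 5.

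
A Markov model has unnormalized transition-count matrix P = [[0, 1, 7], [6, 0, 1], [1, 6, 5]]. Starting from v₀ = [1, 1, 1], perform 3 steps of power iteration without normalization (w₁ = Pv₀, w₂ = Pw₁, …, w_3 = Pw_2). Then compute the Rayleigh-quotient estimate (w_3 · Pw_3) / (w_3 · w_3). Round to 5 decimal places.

w1 = Pv₀ = (8, 7, 12)
w2 = Pw1 = (91, 60, 110)
w3 = Pw2 = (830, 656, 1001)
Pw3 = (7663, 5981, 9771)
w3·Pw3 = 830·7663 + 656·5981 + 1001·9771 = 20064597; w3·w3 = 830·830 + 656·656 + 1001·1001 = 2121237
λ ≈ 20064597/2121237 = 9.45891

λ ≈ 9.45891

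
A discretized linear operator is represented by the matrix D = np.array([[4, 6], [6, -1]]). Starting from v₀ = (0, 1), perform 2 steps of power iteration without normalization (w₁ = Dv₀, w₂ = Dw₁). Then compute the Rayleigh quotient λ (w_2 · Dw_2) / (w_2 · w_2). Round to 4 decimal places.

λ ≈ 4.6775

w1 = Dv₀ = (6, -1)
w2 = Dw1 = (18, 37)
Dw2 = (294, 71)
w2·Dw2 = 18·294 + 37·71 = 7919; w2·w2 = 18·18 + 37·37 = 1693
λ ≈ 7919/1693 = 4.6775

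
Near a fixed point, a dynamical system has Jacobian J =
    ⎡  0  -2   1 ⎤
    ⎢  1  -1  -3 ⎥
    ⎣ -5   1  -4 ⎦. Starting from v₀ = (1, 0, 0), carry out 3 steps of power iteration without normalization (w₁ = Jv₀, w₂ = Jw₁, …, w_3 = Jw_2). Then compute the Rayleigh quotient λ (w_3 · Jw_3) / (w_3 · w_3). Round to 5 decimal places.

λ ≈ -2.32941

w1 = Jv₀ = (0·1 + (-2)·0 + 1·0; 1·1 + (-1)·0 + (-3)·0; (-5)·1 + 1·0 + (-4)·0) = (0, 1, -5)
w2 = Jw1 = (0·0 + (-2)·1 + 1·(-5); 1·0 + (-1)·1 + (-3)·(-5); (-5)·0 + 1·1 + (-4)·(-5)) = (-7, 14, 21)
w3 = Jw2 = (-7, -84, -35)
Jw3 = (133, 182, 91)
w3·Jw3 = (-7)·133 + (-84)·182 + (-35)·91 = -19404; w3·w3 = (-7)·(-7) + (-84)·(-84) + (-35)·(-35) = 8330
λ ≈ -19404/8330 = -2.32941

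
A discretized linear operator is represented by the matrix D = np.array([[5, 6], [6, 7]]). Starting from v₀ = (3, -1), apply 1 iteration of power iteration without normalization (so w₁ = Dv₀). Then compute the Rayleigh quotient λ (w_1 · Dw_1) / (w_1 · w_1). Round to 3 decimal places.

12.079

w1 = Dv₀ = (5·3 + 6·(-1); 6·3 + 7·(-1)) = (9, 11)
Dw1 = (111, 131)
w1·Dw1 = 9·111 + 11·131 = 2440; w1·w1 = 9·9 + 11·11 = 202
λ ≈ 2440/202 = 12.079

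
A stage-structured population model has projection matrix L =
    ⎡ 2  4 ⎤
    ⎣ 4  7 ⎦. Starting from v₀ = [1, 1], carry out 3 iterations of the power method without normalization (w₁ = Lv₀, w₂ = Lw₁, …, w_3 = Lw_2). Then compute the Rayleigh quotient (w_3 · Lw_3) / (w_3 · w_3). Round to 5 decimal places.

9.21699

w1 = Lv₀ = (6, 11)
w2 = Lw1 = (56, 101)
w3 = Lw2 = (516, 931)
Lw3 = (4756, 8581)
w3·Lw3 = 516·4756 + 931·8581 = 10443007; w3·w3 = 516·516 + 931·931 = 1133017
λ ≈ 10443007/1133017 = 9.21699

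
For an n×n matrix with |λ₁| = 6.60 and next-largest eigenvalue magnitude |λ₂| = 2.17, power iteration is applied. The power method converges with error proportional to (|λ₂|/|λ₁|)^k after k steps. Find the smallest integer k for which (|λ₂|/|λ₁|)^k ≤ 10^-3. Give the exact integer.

|λ₂/λ₁| = 2.17/6.60 = 0.32879
Need k ≥ ln(10^-3) / ln(0.32879) = -6.9078 / -1.1123 ≈ 6.210
Smallest integer k satisfying the bound: 7

7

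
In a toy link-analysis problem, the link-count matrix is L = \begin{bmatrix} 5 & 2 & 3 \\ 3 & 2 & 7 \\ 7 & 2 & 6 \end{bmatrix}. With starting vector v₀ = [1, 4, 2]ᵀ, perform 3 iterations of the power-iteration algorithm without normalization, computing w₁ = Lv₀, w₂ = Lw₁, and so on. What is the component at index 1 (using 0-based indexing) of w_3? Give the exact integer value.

3685

w1 = Lv₀ = (5·1 + 2·4 + 3·2; 3·1 + 2·4 + 7·2; 7·1 + 2·4 + 6·2) = (19, 25, 27)
w2 = Lw1 = (5·19 + 2·25 + 3·27; 3·19 + 2·25 + 7·27; 7·19 + 2·25 + 6·27) = (226, 296, 345)
w3 = Lw2 = (2757, 3685, 4244)
The requested component of w3 is 3685.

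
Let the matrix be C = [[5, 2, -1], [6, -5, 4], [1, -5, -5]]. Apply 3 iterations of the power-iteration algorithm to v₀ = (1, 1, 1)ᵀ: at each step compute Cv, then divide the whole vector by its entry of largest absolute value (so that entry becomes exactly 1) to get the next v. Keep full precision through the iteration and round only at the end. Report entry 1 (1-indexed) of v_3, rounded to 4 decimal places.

0.3231

Cv0 = (6.00000, 5.00000, -9.00000); divide by -9.00000 → v1 = (-0.66667, -0.55556, 1.00000)
Cv1 = (-5.44444, 2.77778, -2.88889); divide by -5.44444 → v2 = (1.00000, -0.51020, 0.53061)
Cv2 = (3.44898, 10.67347, 0.89796); divide by 10.67347 → v3 = (0.32314, 1.00000, 0.08413)
Requested entry of v3: 169/523 = 0.3231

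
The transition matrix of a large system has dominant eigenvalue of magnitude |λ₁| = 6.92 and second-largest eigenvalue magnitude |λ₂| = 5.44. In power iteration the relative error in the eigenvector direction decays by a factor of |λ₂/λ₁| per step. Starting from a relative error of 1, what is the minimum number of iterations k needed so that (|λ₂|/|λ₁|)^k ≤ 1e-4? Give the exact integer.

39

|λ₂/λ₁| = 5.44/6.92 = 0.78613
Need k ≥ ln(1e-4) / ln(0.78613) = -9.2103 / -0.2406 ≈ 38.275
Smallest integer k satisfying the bound: 39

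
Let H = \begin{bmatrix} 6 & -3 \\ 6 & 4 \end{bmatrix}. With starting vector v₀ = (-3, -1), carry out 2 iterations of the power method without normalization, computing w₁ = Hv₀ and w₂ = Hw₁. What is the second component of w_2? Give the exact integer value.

w1 = Hv₀ = (-15, -22)
w2 = Hw1 = (-24, -178)
The requested component of w2 is -178.

-178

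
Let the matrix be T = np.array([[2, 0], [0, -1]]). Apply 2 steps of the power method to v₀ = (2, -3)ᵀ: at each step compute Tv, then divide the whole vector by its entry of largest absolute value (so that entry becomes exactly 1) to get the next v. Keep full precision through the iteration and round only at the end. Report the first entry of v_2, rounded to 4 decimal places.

1.0000

Tv0 = (4.00000, 3.00000); divide by 4.00000 → v1 = (1.00000, 0.75000)
Tv1 = (2.00000, -0.75000); divide by 2.00000 → v2 = (1.00000, -0.37500)
Requested entry of v2: 8/8 = 1.0000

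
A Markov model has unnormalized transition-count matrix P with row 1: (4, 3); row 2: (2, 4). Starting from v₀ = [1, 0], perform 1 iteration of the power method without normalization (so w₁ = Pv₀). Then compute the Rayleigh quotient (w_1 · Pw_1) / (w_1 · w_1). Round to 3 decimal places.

w1 = Pv₀ = (4, 2)
Pw1 = (22, 16)
w1·Pw1 = 4·22 + 2·16 = 120; w1·w1 = 4·4 + 2·2 = 20
λ ≈ 120/20 = 6.000

λ ≈ 6.000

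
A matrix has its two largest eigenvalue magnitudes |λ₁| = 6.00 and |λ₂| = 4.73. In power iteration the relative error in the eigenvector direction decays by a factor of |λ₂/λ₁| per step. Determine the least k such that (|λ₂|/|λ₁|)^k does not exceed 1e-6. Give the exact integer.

|λ₂/λ₁| = 4.73/6.00 = 0.78833
Need k ≥ ln(1e-6) / ln(0.78833) = -13.8155 / -0.2378 ≈ 58.089
Smallest integer k satisfying the bound: 59

59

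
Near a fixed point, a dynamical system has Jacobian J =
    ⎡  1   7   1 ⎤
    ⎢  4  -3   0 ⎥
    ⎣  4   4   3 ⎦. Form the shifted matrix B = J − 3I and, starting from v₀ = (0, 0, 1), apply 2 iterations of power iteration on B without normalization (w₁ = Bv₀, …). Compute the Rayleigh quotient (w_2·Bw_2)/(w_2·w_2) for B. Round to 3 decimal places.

μ ≈ -4.667

B = J − 3I has rows (-2, 7, 1); (4, -6, 0); (4, 4, 0)
w1 = Bv₀ = ((-2)·0 + 7·0 + 1·1; 4·0 + (-6)·0 + 0·1; 4·0 + 4·0 + 0·1) = (1, 0, 0)
w2 = Bw1 = ((-2)·1 + 7·0 + 1·0; 4·1 + (-6)·0 + 0·0; 4·1 + 4·0 + 0·0) = (-2, 4, 4)
Bw2 = (36, -32, 8)
w2·Bw2 = -168; w2·w2 = 36; μ ≈ -168/36 = -4.667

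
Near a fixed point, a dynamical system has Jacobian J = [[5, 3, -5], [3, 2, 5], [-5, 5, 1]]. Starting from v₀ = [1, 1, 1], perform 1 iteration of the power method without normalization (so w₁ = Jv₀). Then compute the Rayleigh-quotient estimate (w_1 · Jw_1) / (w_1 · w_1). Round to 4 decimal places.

λ ≈ 4.5091

w1 = Jv₀ = (3, 10, 1)
Jw1 = (40, 34, 36)
w1·Jw1 = 3·40 + 10·34 + 1·36 = 496; w1·w1 = 3·3 + 10·10 + 1·1 = 110
λ ≈ 496/110 = 4.5091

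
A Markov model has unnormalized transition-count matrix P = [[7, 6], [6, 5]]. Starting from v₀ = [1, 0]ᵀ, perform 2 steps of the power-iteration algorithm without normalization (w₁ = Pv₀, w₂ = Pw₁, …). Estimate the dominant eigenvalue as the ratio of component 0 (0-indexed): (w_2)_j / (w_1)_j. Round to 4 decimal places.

λ ≈ 12.1429

w1 = Pv₀ = (7·1 + 6·0; 6·1 + 5·0) = (7, 6)
w2 = Pw1 = (7·7 + 6·6; 6·7 + 5·6) = (85, 72)
Ratio at component: 85 / 7 = 12.1429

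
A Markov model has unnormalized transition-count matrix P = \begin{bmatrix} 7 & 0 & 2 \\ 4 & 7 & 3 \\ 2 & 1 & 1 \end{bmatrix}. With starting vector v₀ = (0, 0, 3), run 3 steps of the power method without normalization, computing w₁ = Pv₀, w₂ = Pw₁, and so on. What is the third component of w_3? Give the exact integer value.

216

w1 = Pv₀ = (6, 9, 3)
w2 = Pw1 = (48, 96, 24)
w3 = Pw2 = (384, 936, 216)
The requested component of w3 is 216.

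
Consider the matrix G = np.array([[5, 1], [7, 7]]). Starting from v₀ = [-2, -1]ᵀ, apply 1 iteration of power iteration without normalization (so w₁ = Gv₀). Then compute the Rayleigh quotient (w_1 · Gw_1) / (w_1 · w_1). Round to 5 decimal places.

w1 = Gv₀ = (5·(-2) + 1·(-1); 7·(-2) + 7·(-1)) = (-11, -21)
Gw1 = (-76, -224)
w1·Gw1 = (-11)·(-76) + (-21)·(-224) = 5540; w1·w1 = (-11)·(-11) + (-21)·(-21) = 562
λ ≈ 5540/562 = 9.85765

9.85765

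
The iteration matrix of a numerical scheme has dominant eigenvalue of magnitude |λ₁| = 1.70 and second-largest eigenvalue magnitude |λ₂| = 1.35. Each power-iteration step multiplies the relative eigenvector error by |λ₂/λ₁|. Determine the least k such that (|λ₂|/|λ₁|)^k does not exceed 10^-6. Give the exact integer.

|λ₂/λ₁| = 1.35/1.70 = 0.79412
Need k ≥ ln(10^-6) / ln(0.79412) = -13.8155 / -0.2305 ≈ 59.931
Smallest integer k satisfying the bound: 60

60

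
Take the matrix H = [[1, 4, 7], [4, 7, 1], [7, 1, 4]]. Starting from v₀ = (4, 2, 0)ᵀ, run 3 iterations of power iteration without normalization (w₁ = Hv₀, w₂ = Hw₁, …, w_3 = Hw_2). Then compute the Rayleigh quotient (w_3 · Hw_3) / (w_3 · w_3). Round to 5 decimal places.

11.92781

w1 = Hv₀ = (1·4 + 4·2 + 7·0; 4·4 + 7·2 + 1·0; 7·4 + 1·2 + 4·0) = (12, 30, 30)
w2 = Hw1 = (1·12 + 4·30 + 7·30; 4·12 + 7·30 + 1·30; 7·12 + 1·30 + 4·30) = (342, 288, 234)
w3 = Hw2 = (3132, 3618, 3618)
Hw3 = (42930, 41472, 40014)
w3·Hw3 = 3132·42930 + 3618·41472 + 3618·40014 = 429273108; w3·w3 = 3132·3132 + 3618·3618 + 3618·3618 = 35989272
λ ≈ 429273108/35989272 = 11.92781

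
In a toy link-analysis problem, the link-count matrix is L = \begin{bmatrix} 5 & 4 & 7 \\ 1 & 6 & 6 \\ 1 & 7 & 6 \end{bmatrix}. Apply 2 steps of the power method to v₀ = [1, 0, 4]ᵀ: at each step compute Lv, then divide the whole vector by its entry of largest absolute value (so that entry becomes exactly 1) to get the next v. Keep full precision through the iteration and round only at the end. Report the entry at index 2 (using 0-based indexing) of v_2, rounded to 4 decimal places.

0.8136

Lv0 = (33.00000, 25.00000, 25.00000); divide by 33.00000 → v1 = (1.00000, 0.75758, 0.75758)
Lv1 = (13.33333, 10.09091, 10.84848); divide by 13.33333 → v2 = (1.00000, 0.75682, 0.81364)
Requested entry of v2: 358/440 = 0.8136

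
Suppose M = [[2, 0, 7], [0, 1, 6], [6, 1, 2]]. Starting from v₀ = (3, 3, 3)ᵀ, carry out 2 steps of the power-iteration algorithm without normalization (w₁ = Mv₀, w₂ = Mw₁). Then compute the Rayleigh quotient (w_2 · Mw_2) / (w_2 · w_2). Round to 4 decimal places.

λ ≈ 8.8510

w1 = Mv₀ = (2·3 + 0·3 + 7·3; 0·3 + 1·3 + 6·3; 6·3 + 1·3 + 2·3) = (27, 21, 27)
w2 = Mw1 = (2·27 + 0·21 + 7·27; 0·27 + 1·21 + 6·27; 6·27 + 1·21 + 2·27) = (243, 183, 237)
Mw2 = (2145, 1605, 2115)
w2·Mw2 = 243·2145 + 183·1605 + 237·2115 = 1316205; w2·w2 = 243·243 + 183·183 + 237·237 = 148707
λ ≈ 1316205/148707 = 8.8510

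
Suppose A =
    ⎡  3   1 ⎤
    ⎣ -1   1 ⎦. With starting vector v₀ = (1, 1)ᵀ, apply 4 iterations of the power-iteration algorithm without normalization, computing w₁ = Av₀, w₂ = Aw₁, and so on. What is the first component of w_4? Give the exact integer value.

80

w1 = Av₀ = (4, 0)
w2 = Aw1 = (12, -4)
w3 = Aw2 = (32, -16)
w4 = Aw3 = (80, -48)
The requested component of w4 is 80.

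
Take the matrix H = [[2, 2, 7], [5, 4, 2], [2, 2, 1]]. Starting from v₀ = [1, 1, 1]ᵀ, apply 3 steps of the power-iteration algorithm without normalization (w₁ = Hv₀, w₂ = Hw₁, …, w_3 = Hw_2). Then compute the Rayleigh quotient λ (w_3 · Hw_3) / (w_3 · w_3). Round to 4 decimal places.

8.7605

w1 = Hv₀ = (2·1 + 2·1 + 7·1; 5·1 + 4·1 + 2·1; 2·1 + 2·1 + 1·1) = (11, 11, 5)
w2 = Hw1 = (2·11 + 2·11 + 7·5; 5·11 + 4·11 + 2·5; 2·11 + 2·11 + 1·5) = (79, 109, 49)
w3 = Hw2 = (719, 929, 425)
Hw3 = (6271, 8161, 3721)
w3·Hw3 = 719·6271 + 929·8161 + 425·3721 = 13671843; w3·w3 = 719·719 + 929·929 + 425·425 = 1560627
λ ≈ 13671843/1560627 = 8.7605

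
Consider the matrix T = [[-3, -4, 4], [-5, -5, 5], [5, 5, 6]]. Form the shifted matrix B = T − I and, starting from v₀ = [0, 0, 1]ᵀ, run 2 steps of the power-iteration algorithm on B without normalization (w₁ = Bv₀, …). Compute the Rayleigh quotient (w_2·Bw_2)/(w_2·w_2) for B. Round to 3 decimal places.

B = T − I has rows (-4, -4, 4); (-5, -6, 5); (5, 5, 5)
w1 = Bv₀ = ((-4)·0 + (-4)·0 + 4·1; (-5)·0 + (-6)·0 + 5·1; 5·0 + 5·0 + 5·1) = (4, 5, 5)
w2 = Bw1 = ((-4)·4 + (-4)·5 + 4·5; (-5)·4 + (-6)·5 + 5·5; 5·4 + 5·5 + 5·5) = (-16, -25, 70)
Bw2 = (444, 580, 145)
w2·Bw2 = -11454; w2·w2 = 5781; μ ≈ -11454/5781 = -1.981

-1.981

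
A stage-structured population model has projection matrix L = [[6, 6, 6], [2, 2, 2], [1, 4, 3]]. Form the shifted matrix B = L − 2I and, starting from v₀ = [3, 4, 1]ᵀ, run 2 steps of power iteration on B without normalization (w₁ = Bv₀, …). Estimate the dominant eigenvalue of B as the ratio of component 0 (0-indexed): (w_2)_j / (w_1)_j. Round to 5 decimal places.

B = L − 2I has rows (4, 6, 6); (2, 0, 2); (1, 4, 1)
w1 = Bv₀ = (4·3 + 6·4 + 6·1; 2·3 + 0·4 + 2·1; 1·3 + 4·4 + 1·1) = (42, 8, 20)
w2 = Bw1 = (4·42 + 6·8 + 6·20; 2·42 + 0·8 + 2·20; 1·42 + 4·8 + 1·20) = (336, 124, 94)
Ratio: 336/42 = 8.00000

μ ≈ 8.00000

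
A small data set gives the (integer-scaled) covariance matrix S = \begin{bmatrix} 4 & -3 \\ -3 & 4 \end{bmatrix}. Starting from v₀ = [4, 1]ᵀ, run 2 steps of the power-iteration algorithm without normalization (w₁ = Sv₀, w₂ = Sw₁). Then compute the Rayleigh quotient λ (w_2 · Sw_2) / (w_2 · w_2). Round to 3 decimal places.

w1 = Sv₀ = (4·4 + (-3)·1; (-3)·4 + 4·1) = (13, -8)
w2 = Sw1 = (4·13 + (-3)·(-8); (-3)·13 + 4·(-8)) = (76, -71)
Sw2 = (517, -512)
w2·Sw2 = 76·517 + (-71)·(-512) = 75644; w2·w2 = 76·76 + (-71)·(-71) = 10817
λ ≈ 75644/10817 = 6.993

6.993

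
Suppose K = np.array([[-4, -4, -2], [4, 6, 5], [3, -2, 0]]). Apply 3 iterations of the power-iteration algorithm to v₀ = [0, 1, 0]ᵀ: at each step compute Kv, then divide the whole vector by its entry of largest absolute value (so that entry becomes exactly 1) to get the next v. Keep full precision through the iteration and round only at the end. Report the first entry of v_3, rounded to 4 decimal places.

Kv0 = (-4.00000, 6.00000, -2.00000); divide by 6.00000 → v1 = (-0.66667, 1.00000, -0.33333)
Kv1 = (-0.66667, 1.66667, -4.00000); divide by -4.00000 → v2 = (0.16667, -0.41667, 1.00000)
Kv2 = (-1.00000, 3.16667, 1.33333); divide by 3.16667 → v3 = (-0.31579, 1.00000, 0.42105)
Requested entry of v3: 24/-76 = -0.3158

-0.3158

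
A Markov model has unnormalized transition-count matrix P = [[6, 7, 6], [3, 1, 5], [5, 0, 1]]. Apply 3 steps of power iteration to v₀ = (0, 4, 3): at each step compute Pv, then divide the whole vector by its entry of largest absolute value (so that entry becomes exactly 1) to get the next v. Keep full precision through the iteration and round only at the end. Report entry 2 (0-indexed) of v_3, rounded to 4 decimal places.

Pv0 = (46.00000, 19.00000, 3.00000); divide by 46.00000 → v1 = (1.00000, 0.41304, 0.06522)
Pv1 = (9.28261, 3.73913, 5.06522); divide by 9.28261 → v2 = (1.00000, 0.40281, 0.54567)
Pv2 = (12.09368, 6.13115, 5.54567); divide by 12.09368 → v3 = (1.00000, 0.50697, 0.45856)
Requested entry of v3: 2368/5164 = 0.4586

0.4586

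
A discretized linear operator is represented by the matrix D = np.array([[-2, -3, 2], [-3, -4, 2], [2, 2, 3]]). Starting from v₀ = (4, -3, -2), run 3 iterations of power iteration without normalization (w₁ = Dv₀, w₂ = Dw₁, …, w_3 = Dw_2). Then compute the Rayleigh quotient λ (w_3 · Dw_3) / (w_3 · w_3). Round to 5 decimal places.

λ ≈ -5.31402

w1 = Dv₀ = (-3, -4, -4)
w2 = Dw1 = (10, 17, -26)
w3 = Dw2 = (-123, -150, -24)
Dw3 = (648, 921, -618)
w3·Dw3 = (-123)·648 + (-150)·921 + (-24)·(-618) = -203022; w3·w3 = (-123)·(-123) + (-150)·(-150) + (-24)·(-24) = 38205
λ ≈ -203022/38205 = -5.31402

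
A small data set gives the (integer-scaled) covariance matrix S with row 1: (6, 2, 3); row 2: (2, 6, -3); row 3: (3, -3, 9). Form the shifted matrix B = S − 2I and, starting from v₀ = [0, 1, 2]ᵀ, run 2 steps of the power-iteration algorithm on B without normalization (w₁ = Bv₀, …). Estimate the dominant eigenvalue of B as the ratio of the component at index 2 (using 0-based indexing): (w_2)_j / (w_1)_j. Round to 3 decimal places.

μ ≈ 9.727

B = S − 2I has rows (4, 2, 3); (2, 4, -3); (3, -3, 7)
w1 = Bv₀ = (8, -2, 11)
w2 = Bw1 = (61, -25, 107)
Ratio: 107/11 = 9.727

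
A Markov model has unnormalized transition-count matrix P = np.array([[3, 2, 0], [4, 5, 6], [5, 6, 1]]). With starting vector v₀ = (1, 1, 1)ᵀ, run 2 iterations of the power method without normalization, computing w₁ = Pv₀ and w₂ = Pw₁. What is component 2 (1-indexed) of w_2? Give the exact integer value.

w1 = Pv₀ = (3·1 + 2·1 + 0·1; 4·1 + 5·1 + 6·1; 5·1 + 6·1 + 1·1) = (5, 15, 12)
w2 = Pw1 = (3·5 + 2·15 + 0·12; 4·5 + 5·15 + 6·12; 5·5 + 6·15 + 1·12) = (45, 167, 127)
The requested component of w2 is 167.

167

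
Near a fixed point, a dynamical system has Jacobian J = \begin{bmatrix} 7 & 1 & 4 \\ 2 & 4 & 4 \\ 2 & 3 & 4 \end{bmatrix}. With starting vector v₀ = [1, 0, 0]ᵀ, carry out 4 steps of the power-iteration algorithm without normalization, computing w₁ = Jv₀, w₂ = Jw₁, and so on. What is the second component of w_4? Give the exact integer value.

3790

w1 = Jv₀ = (7·1 + 1·0 + 4·0; 2·1 + 4·0 + 4·0; 2·1 + 3·0 + 4·0) = (7, 2, 2)
w2 = Jw1 = (7·7 + 1·2 + 4·2; 2·7 + 4·2 + 4·2; 2·7 + 3·2 + 4·2) = (59, 30, 28)
w3 = Jw2 = (555, 350, 320)
w4 = Jw3 = (5515, 3790, 3440)
The requested component of w4 is 3790.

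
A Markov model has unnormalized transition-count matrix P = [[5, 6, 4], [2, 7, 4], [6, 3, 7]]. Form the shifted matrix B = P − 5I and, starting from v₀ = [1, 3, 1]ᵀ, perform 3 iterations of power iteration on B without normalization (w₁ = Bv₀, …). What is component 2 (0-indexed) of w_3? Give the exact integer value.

1652

B = P − 5I has rows (0, 6, 4); (2, 2, 4); (6, 3, 2)
w1 = Bv₀ = (22, 12, 17)
w2 = Bw1 = (140, 136, 202)
w3 = Bw2 = (1624, 1360, 1652)
Requested component of w3: 1652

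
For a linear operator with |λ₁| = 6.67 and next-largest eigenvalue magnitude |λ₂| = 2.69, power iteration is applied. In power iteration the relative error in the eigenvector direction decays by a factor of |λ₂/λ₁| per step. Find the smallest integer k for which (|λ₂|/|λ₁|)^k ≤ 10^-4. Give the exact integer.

|λ₂/λ₁| = 2.69/6.67 = 0.40330
Need k ≥ ln(10^-4) / ln(0.40330) = -9.2103 / -0.9081 ≈ 10.143
Smallest integer k satisfying the bound: 11

11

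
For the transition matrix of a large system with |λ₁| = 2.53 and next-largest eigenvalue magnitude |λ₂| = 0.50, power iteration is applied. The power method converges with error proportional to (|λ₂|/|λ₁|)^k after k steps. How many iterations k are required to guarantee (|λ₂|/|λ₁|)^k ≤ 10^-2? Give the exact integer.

3

|λ₂/λ₁| = 0.50/2.53 = 0.19763
Need k ≥ ln(10^-2) / ln(0.19763) = -4.6052 / -1.6214 ≈ 2.840
Smallest integer k satisfying the bound: 3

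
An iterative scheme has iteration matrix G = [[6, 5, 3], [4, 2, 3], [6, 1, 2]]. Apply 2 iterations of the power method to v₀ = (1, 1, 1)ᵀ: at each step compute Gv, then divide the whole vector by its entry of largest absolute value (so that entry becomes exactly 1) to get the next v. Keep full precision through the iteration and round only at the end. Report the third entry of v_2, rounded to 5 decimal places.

Gv0 = (14.000000, 9.000000, 9.000000); divide by 14.000000 → v1 = (1.000000, 0.642857, 0.642857)
Gv1 = (11.142857, 7.214286, 7.928571); divide by 11.142857 → v2 = (1.000000, 0.647436, 0.711538)
Requested entry of v2: 111/156 = 0.71154

0.71154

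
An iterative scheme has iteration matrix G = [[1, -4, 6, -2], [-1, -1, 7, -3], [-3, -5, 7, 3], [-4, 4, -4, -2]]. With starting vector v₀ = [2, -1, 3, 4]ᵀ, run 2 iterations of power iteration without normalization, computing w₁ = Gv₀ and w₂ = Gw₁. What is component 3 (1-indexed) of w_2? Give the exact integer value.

40

w1 = Gv₀ = (16, 8, 32, -32)
w2 = Gw1 = (240, 296, 40, -96)
The requested component of w2 is 40.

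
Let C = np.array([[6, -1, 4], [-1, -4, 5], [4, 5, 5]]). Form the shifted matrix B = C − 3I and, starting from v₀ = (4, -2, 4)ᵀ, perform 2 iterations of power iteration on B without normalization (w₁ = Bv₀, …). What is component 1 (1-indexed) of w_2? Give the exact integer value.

B = C − 3I has rows (3, -1, 4); (-1, -7, 5); (4, 5, 2)
w1 = Bv₀ = (3·4 + (-1)·(-2) + 4·4; (-1)·4 + (-7)·(-2) + 5·4; 4·4 + 5·(-2) + 2·4) = (30, 30, 14)
w2 = Bw1 = (3·30 + (-1)·30 + 4·14; (-1)·30 + (-7)·30 + 5·14; 4·30 + 5·30 + 2·14) = (116, -170, 298)
Requested component of w2: 116

116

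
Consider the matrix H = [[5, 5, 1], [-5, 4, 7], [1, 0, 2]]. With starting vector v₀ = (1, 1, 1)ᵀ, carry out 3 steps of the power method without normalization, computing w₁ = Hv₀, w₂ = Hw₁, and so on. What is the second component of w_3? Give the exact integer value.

-361

w1 = Hv₀ = (5·1 + 5·1 + 1·1; (-5)·1 + 4·1 + 7·1; 1·1 + 0·1 + 2·1) = (11, 6, 3)
w2 = Hw1 = (5·11 + 5·6 + 1·3; (-5)·11 + 4·6 + 7·3; 1·11 + 0·6 + 2·3) = (88, -10, 17)
w3 = Hw2 = (407, -361, 122)
The requested component of w3 is -361.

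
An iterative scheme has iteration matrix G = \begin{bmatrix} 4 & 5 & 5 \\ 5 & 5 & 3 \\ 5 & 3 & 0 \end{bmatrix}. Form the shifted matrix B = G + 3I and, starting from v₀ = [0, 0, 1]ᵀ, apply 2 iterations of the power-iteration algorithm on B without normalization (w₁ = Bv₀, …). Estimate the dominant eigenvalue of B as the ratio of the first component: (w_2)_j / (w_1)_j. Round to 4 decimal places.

13.0000

B = G + 3I has rows (7, 5, 5); (5, 8, 3); (5, 3, 3)
w1 = Bv₀ = (5, 3, 3)
w2 = Bw1 = (65, 58, 43)
Ratio: 65/5 = 13.0000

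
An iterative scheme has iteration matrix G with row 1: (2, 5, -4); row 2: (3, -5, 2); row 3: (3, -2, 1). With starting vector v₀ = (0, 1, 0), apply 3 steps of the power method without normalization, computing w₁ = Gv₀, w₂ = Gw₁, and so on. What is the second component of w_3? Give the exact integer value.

-155

w1 = Gv₀ = (5, -5, -2)
w2 = Gw1 = (-7, 36, 23)
w3 = Gw2 = (74, -155, -70)
The requested component of w3 is -155.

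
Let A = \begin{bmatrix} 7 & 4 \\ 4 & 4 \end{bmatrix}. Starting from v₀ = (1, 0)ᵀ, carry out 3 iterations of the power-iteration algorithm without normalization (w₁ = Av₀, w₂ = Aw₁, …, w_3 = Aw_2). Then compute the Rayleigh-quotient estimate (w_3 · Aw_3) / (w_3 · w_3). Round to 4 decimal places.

w1 = Av₀ = (7·1 + 4·0; 4·1 + 4·0) = (7, 4)
w2 = Aw1 = (7·7 + 4·4; 4·7 + 4·4) = (65, 44)
w3 = Aw2 = (631, 436)
Aw3 = (6161, 4268)
w3·Aw3 = 631·6161 + 436·4268 = 5748439; w3·w3 = 631·631 + 436·436 = 588257
λ ≈ 5748439/588257 = 9.7720

λ ≈ 9.7720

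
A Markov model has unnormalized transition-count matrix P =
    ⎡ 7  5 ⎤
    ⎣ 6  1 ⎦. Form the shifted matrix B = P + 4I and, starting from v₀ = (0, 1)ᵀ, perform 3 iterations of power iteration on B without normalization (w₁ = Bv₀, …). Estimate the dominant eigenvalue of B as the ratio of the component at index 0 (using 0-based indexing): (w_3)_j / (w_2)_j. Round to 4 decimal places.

B = P + 4I has rows (11, 5); (6, 5)
w1 = Bv₀ = (11·0 + 5·1; 6·0 + 5·1) = (5, 5)
w2 = Bw1 = (11·5 + 5·5; 6·5 + 5·5) = (80, 55)
w3 = Bw2 = (1155, 755)
Ratio: 1155/80 = 14.4375

14.4375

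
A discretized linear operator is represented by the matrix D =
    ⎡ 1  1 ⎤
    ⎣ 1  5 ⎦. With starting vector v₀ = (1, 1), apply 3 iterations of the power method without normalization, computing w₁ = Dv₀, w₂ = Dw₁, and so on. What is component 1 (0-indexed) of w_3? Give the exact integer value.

w1 = Dv₀ = (1·1 + 1·1; 1·1 + 5·1) = (2, 6)
w2 = Dw1 = (1·2 + 1·6; 1·2 + 5·6) = (8, 32)
w3 = Dw2 = (40, 168)
The requested component of w3 is 168.

168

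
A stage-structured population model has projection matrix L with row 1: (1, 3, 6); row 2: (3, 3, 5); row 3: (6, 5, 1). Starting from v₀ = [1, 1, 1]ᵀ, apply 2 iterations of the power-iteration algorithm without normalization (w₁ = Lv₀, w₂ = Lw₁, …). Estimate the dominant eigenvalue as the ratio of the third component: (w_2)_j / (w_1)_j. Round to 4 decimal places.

10.5833

w1 = Lv₀ = (10, 11, 12)
w2 = Lw1 = (115, 123, 127)
Ratio at component: 127 / 12 = 10.5833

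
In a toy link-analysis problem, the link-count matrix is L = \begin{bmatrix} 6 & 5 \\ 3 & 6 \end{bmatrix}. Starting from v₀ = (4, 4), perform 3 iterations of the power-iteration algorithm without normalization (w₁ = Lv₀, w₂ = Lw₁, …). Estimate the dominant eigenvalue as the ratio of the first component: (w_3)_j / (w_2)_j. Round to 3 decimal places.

w1 = Lv₀ = (6·4 + 5·4; 3·4 + 6·4) = (44, 36)
w2 = Lw1 = (6·44 + 5·36; 3·44 + 6·36) = (444, 348)
w3 = Lw2 = (4404, 3420)
Ratio at component: 4404 / 444 = 9.919

λ ≈ 9.919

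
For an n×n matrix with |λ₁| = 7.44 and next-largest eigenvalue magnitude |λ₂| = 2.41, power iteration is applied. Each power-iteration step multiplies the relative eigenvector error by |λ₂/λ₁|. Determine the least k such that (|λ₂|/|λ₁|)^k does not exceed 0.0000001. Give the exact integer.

|λ₂/λ₁| = 2.41/7.44 = 0.32392
Need k ≥ ln(0.0000001) / ln(0.32392) = -16.1181 / -1.1272 ≈ 14.299
Smallest integer k satisfying the bound: 15

15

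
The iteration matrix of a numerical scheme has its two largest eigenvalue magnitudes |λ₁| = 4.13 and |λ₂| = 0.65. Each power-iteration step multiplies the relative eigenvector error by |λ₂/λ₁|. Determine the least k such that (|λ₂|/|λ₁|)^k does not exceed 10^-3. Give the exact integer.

|λ₂/λ₁| = 0.65/4.13 = 0.15738
Need k ≥ ln(10^-3) / ln(0.15738) = -6.9078 / -1.8491 ≈ 3.736
Smallest integer k satisfying the bound: 4

4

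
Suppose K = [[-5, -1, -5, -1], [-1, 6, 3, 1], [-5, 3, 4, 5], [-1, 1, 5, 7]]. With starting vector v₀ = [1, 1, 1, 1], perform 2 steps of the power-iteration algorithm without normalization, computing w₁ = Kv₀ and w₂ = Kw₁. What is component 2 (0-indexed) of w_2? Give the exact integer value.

175

w1 = Kv₀ = (-12, 9, 7, 12)
w2 = Kw1 = (4, 99, 175, 140)
The requested component of w2 is 175.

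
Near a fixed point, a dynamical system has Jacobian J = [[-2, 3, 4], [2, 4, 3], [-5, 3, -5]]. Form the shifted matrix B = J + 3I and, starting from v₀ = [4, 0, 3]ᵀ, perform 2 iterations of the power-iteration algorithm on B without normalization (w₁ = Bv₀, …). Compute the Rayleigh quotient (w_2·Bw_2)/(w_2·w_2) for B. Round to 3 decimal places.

μ ≈ 4.848

B = J + 3I has rows (1, 3, 4); (2, 7, 3); (-5, 3, -2)
w1 = Bv₀ = (16, 17, -26)
w2 = Bw1 = (-37, 73, 23)
Bw2 = (274, 506, 358)
w2·Bw2 = 35034; w2·w2 = 7227; μ ≈ 35034/7227 = 4.848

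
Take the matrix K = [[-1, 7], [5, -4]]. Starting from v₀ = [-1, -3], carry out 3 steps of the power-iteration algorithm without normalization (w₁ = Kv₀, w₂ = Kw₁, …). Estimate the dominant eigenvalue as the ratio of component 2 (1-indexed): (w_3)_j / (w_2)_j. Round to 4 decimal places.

λ ≈ -6.6953

w1 = Kv₀ = ((-1)·(-1) + 7·(-3); 5·(-1) + (-4)·(-3)) = (-20, 7)
w2 = Kw1 = ((-1)·(-20) + 7·7; 5·(-20) + (-4)·7) = (69, -128)
w3 = Kw2 = (-965, 857)
Ratio at component: 857 / -128 = -6.6953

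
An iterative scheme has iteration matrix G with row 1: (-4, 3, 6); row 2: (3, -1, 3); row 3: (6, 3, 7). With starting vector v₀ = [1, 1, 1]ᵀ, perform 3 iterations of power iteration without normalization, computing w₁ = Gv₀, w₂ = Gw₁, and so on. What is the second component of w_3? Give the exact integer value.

w1 = Gv₀ = (5, 5, 16)
w2 = Gw1 = (91, 58, 157)
w3 = Gw2 = (752, 686, 1819)
The requested component of w3 is 686.

686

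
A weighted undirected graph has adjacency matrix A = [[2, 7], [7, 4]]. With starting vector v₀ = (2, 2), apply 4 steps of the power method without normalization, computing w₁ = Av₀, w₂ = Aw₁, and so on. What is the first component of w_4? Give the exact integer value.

19058

w1 = Av₀ = (2·2 + 7·2; 7·2 + 4·2) = (18, 22)
w2 = Aw1 = (2·18 + 7·22; 7·18 + 4·22) = (190, 214)
w3 = Aw2 = (1878, 2186)
w4 = Aw3 = (19058, 21890)
The requested component of w4 is 19058.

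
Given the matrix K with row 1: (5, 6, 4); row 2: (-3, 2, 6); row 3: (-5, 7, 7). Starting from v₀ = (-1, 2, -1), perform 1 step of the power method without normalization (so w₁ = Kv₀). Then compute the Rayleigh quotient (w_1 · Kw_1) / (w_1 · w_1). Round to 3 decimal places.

w1 = Kv₀ = (3, 1, 12)
Kw1 = (69, 65, 76)
w1·Kw1 = 3·69 + 1·65 + 12·76 = 1184; w1·w1 = 3·3 + 1·1 + 12·12 = 154
λ ≈ 1184/154 = 7.688

7.688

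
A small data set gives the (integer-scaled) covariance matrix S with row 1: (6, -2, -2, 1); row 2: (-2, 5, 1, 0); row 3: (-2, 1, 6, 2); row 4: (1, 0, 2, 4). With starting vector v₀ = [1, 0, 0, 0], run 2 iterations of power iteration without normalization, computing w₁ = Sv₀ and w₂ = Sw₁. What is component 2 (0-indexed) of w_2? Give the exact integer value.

-24

w1 = Sv₀ = (6, -2, -2, 1)
w2 = Sw1 = (45, -24, -24, 6)
The requested component of w2 is -24.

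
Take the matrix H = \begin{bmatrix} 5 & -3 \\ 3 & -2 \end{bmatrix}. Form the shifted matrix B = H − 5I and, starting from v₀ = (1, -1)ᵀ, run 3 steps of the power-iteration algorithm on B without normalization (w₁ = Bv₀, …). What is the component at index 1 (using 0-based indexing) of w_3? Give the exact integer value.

337

B = H − 5I has rows (0, -3); (3, -7)
w1 = Bv₀ = (0·1 + (-3)·(-1); 3·1 + (-7)·(-1)) = (3, 10)
w2 = Bw1 = (0·3 + (-3)·10; 3·3 + (-7)·10) = (-30, -61)
w3 = Bw2 = (183, 337)
Requested component of w3: 337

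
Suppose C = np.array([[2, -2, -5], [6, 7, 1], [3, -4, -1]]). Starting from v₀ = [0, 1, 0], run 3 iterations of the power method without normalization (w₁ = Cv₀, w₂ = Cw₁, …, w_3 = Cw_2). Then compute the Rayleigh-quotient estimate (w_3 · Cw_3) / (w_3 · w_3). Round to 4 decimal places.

7.6541

w1 = Cv₀ = (-2, 7, -4)
w2 = Cw1 = (2, 33, -30)
w3 = Cw2 = (88, 213, -96)
Cw3 = (230, 1923, -492)
w3·Cw3 = 88·230 + 213·1923 + (-96)·(-492) = 477071; w3·w3 = 88·88 + 213·213 + (-96)·(-96) = 62329
λ ≈ 477071/62329 = 7.6541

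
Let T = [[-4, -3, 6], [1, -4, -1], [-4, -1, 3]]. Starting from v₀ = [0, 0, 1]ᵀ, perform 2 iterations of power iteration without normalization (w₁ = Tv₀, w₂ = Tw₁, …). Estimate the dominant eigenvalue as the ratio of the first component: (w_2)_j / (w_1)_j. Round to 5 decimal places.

w1 = Tv₀ = (6, -1, 3)
w2 = Tw1 = (-3, 7, -14)
Ratio at component: -3 / 6 = -0.50000

-0.50000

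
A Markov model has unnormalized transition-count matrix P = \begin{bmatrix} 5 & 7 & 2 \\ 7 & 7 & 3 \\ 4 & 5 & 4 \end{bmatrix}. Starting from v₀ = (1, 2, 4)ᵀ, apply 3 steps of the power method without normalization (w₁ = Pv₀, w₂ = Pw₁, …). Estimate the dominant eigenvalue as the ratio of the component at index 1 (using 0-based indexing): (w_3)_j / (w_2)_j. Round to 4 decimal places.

15.1588

w1 = Pv₀ = (27, 33, 30)
w2 = Pw1 = (426, 510, 393)
w3 = Pw2 = (6486, 7731, 5826)
Ratio at component: 7731 / 510 = 15.1588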